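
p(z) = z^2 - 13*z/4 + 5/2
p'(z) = 2*z - 13/4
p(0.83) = 0.49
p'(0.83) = -1.59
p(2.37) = 0.41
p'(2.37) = 1.49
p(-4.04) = 31.95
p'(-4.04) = -11.33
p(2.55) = 0.72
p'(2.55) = 1.85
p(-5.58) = 51.77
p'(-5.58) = -14.41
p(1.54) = -0.13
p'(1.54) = -0.17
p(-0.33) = 3.68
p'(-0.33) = -3.91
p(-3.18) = 22.95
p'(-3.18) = -9.61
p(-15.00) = 276.25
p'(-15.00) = -33.25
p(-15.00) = 276.25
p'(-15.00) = -33.25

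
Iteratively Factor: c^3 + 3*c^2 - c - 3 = (c + 3)*(c^2 - 1) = (c - 1)*(c + 3)*(c + 1)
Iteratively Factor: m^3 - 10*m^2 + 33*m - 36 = (m - 4)*(m^2 - 6*m + 9) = (m - 4)*(m - 3)*(m - 3)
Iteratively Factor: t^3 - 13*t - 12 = (t + 1)*(t^2 - t - 12) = (t - 4)*(t + 1)*(t + 3)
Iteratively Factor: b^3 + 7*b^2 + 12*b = (b + 4)*(b^2 + 3*b) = b*(b + 4)*(b + 3)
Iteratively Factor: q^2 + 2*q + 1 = (q + 1)*(q + 1)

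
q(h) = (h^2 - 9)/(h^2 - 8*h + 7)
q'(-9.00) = -0.04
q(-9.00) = 0.45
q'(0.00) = -1.47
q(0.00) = -1.29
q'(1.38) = -9.44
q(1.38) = 3.32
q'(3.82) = -0.83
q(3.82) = -0.62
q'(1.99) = -1.63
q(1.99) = 1.02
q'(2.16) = -1.28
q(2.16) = 0.77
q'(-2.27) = -0.20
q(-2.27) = -0.13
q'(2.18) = -1.24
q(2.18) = 0.75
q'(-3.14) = -0.14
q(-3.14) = 0.02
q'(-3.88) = -0.11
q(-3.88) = 0.11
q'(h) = 2*h/(h^2 - 8*h + 7) + (8 - 2*h)*(h^2 - 9)/(h^2 - 8*h + 7)^2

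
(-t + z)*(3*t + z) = -3*t^2 + 2*t*z + z^2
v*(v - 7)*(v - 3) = v^3 - 10*v^2 + 21*v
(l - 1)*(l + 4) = l^2 + 3*l - 4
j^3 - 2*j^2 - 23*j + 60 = (j - 4)*(j - 3)*(j + 5)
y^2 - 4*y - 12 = (y - 6)*(y + 2)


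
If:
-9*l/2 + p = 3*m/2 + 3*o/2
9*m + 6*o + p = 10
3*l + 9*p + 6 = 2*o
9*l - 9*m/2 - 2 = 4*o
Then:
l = -44/699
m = 5116/699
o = -2068/233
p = -610/233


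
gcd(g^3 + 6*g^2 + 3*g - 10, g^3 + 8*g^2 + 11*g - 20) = g^2 + 4*g - 5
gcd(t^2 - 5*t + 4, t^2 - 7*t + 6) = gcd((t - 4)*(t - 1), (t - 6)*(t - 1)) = t - 1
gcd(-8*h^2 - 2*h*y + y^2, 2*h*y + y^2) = 2*h + y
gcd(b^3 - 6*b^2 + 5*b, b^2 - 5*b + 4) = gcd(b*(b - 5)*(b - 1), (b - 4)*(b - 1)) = b - 1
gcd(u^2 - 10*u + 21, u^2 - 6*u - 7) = u - 7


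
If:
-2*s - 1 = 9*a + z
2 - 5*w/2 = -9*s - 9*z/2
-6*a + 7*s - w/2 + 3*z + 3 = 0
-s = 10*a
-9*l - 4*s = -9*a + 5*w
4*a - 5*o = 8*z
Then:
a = 5/349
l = 2395/3141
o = 2372/1745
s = -50/349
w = -430/349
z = -294/349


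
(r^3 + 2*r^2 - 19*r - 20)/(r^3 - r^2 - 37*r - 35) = (r - 4)/(r - 7)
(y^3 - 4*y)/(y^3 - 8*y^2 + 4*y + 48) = y*(y - 2)/(y^2 - 10*y + 24)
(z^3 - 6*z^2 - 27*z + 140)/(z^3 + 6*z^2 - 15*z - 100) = (z - 7)/(z + 5)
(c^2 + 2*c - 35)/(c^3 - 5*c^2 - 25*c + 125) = (c + 7)/(c^2 - 25)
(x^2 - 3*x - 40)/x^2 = 1 - 3/x - 40/x^2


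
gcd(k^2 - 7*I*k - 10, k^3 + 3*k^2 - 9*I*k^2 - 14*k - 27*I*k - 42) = k - 2*I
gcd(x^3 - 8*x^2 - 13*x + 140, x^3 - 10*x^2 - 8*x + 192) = x + 4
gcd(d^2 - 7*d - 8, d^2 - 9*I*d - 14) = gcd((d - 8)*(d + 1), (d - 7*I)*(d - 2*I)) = 1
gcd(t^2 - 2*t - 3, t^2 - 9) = t - 3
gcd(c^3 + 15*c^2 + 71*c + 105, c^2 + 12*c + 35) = c^2 + 12*c + 35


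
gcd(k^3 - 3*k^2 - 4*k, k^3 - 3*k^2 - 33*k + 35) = 1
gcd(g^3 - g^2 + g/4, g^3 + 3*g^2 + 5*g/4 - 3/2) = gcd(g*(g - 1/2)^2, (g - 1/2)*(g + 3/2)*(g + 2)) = g - 1/2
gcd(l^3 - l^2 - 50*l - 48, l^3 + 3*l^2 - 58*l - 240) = l^2 - 2*l - 48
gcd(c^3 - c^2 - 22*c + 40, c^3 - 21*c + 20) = c^2 + c - 20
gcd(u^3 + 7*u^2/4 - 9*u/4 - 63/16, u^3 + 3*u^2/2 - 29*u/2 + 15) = u - 3/2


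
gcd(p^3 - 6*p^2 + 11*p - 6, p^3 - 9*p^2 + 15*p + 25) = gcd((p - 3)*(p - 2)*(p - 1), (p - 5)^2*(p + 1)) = 1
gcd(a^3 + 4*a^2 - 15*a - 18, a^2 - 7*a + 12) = a - 3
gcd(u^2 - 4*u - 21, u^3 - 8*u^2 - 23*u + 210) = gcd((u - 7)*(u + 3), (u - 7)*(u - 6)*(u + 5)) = u - 7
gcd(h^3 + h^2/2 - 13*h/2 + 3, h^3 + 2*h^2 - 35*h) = 1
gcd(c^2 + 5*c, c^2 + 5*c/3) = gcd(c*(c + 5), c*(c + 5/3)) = c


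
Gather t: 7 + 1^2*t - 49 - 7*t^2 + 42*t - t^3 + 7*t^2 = -t^3 + 43*t - 42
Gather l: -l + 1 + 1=2 - l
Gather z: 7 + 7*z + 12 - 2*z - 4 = 5*z + 15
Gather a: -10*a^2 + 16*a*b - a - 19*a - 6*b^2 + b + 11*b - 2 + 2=-10*a^2 + a*(16*b - 20) - 6*b^2 + 12*b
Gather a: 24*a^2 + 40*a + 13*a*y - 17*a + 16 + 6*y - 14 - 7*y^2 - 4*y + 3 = 24*a^2 + a*(13*y + 23) - 7*y^2 + 2*y + 5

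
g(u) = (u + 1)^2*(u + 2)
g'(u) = (u + 1)^2 + (u + 2)*(2*u + 2)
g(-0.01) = 1.95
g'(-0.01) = 4.92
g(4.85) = 234.42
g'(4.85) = 114.37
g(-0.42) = 0.53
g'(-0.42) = 2.17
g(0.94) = 11.06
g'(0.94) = 15.17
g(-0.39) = 0.60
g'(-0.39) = 2.34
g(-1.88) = 0.09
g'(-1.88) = 0.56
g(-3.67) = -11.91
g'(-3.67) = 16.05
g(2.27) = 45.66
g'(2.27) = 38.62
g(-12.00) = -1210.00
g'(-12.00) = 341.00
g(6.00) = 392.00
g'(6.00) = 161.00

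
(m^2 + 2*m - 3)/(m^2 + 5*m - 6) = (m + 3)/(m + 6)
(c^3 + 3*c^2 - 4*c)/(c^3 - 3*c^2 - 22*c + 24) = c/(c - 6)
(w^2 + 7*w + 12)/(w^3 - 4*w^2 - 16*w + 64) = (w + 3)/(w^2 - 8*w + 16)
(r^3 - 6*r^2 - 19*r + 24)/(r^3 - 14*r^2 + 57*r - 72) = (r^2 + 2*r - 3)/(r^2 - 6*r + 9)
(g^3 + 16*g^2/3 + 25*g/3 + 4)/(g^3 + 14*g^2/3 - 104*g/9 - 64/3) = 3*(g^2 + 4*g + 3)/(3*g^2 + 10*g - 48)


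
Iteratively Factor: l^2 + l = (l)*(l + 1)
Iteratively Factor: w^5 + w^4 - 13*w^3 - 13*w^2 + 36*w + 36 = (w - 3)*(w^4 + 4*w^3 - w^2 - 16*w - 12) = (w - 3)*(w - 2)*(w^3 + 6*w^2 + 11*w + 6) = (w - 3)*(w - 2)*(w + 2)*(w^2 + 4*w + 3) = (w - 3)*(w - 2)*(w + 1)*(w + 2)*(w + 3)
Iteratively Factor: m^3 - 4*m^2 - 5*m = (m)*(m^2 - 4*m - 5) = m*(m + 1)*(m - 5)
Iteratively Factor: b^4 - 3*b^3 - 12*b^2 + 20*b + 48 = (b - 4)*(b^3 + b^2 - 8*b - 12) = (b - 4)*(b + 2)*(b^2 - b - 6) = (b - 4)*(b - 3)*(b + 2)*(b + 2)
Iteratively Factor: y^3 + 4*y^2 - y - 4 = (y - 1)*(y^2 + 5*y + 4) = (y - 1)*(y + 1)*(y + 4)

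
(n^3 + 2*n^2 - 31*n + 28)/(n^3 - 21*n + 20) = (n + 7)/(n + 5)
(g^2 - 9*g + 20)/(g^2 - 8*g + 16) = (g - 5)/(g - 4)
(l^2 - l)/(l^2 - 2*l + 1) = l/(l - 1)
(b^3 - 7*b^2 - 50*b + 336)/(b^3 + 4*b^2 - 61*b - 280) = (b - 6)/(b + 5)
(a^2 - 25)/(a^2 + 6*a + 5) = (a - 5)/(a + 1)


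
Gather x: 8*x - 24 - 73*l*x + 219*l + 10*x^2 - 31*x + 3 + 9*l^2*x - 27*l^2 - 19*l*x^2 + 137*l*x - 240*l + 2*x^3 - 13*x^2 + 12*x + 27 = -27*l^2 - 21*l + 2*x^3 + x^2*(-19*l - 3) + x*(9*l^2 + 64*l - 11) + 6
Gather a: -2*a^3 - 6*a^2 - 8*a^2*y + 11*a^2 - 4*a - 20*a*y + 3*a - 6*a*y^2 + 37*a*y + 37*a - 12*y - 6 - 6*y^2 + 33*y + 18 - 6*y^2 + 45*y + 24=-2*a^3 + a^2*(5 - 8*y) + a*(-6*y^2 + 17*y + 36) - 12*y^2 + 66*y + 36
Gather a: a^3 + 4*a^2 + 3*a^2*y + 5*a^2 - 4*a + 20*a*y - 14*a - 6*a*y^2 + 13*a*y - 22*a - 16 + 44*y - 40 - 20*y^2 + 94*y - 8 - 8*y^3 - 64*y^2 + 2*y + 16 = a^3 + a^2*(3*y + 9) + a*(-6*y^2 + 33*y - 40) - 8*y^3 - 84*y^2 + 140*y - 48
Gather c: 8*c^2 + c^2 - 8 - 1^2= 9*c^2 - 9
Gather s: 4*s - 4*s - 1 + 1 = 0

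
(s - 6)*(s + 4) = s^2 - 2*s - 24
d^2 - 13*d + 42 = (d - 7)*(d - 6)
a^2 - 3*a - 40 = (a - 8)*(a + 5)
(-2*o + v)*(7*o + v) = -14*o^2 + 5*o*v + v^2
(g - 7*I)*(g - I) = g^2 - 8*I*g - 7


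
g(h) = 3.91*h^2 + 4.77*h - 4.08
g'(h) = 7.82*h + 4.77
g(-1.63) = -1.47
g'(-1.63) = -7.98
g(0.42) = -1.39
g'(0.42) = 8.05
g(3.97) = 76.48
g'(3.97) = 35.82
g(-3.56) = 28.49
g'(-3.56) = -23.07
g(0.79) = 2.13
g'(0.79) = 10.95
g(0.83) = 2.57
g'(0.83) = 11.26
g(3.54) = 61.80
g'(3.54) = 32.45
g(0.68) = 0.97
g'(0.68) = 10.09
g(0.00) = -4.08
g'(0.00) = 4.77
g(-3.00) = 16.80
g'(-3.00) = -18.69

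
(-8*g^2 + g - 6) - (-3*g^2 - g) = -5*g^2 + 2*g - 6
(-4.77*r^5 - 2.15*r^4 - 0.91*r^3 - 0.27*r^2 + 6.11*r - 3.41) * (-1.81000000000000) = 8.6337*r^5 + 3.8915*r^4 + 1.6471*r^3 + 0.4887*r^2 - 11.0591*r + 6.1721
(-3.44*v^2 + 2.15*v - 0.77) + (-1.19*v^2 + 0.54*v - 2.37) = -4.63*v^2 + 2.69*v - 3.14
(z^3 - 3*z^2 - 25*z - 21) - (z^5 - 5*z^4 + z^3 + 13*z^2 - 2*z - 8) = -z^5 + 5*z^4 - 16*z^2 - 23*z - 13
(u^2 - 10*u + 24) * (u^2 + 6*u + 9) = u^4 - 4*u^3 - 27*u^2 + 54*u + 216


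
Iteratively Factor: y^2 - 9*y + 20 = (y - 5)*(y - 4)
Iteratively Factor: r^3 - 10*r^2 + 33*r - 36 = (r - 3)*(r^2 - 7*r + 12) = (r - 3)^2*(r - 4)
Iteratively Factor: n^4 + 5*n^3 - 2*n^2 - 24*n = (n + 4)*(n^3 + n^2 - 6*n) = n*(n + 4)*(n^2 + n - 6) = n*(n - 2)*(n + 4)*(n + 3)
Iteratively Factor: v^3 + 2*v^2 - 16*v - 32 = (v + 4)*(v^2 - 2*v - 8) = (v - 4)*(v + 4)*(v + 2)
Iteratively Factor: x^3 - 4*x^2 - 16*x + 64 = (x - 4)*(x^2 - 16) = (x - 4)*(x + 4)*(x - 4)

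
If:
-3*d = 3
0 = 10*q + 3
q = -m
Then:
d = -1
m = 3/10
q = -3/10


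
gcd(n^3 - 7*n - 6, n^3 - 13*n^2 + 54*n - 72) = n - 3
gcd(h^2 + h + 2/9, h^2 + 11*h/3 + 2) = h + 2/3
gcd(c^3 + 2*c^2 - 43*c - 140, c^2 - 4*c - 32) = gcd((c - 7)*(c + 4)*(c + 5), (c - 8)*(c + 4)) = c + 4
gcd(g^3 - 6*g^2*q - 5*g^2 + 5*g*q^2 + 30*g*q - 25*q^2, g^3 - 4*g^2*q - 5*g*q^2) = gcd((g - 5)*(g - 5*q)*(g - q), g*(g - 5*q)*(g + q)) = -g + 5*q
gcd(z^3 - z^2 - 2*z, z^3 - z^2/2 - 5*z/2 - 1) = z^2 - z - 2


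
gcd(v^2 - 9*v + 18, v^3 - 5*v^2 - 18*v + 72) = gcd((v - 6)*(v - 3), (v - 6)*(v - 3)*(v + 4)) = v^2 - 9*v + 18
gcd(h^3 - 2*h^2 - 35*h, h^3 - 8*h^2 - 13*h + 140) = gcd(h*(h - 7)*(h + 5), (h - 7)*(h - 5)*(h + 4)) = h - 7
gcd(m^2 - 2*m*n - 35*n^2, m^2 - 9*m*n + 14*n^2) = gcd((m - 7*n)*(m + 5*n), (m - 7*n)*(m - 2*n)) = m - 7*n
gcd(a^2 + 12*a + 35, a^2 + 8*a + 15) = a + 5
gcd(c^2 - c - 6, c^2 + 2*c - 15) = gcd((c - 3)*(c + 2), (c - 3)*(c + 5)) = c - 3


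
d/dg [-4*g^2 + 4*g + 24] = 4 - 8*g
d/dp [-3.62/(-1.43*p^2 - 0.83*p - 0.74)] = (-10.3532*p - 3.0046)/(1.43*p^2 + 0.83*p + 0.74)^2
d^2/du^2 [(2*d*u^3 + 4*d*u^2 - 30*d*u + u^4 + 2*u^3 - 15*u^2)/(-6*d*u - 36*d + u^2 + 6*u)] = 2*(-4*u*(-3*d + u + 3)^2*(2*d*u^2 + 4*d*u - 30*d + u^3 + 2*u^2 - 15*u) + (6*d*u + 36*d - u^2 - 6*u)^2*(-6*d*u - 4*d - 6*u^2 - 6*u + 15) + (6*d*u + 36*d - u^2 - 6*u)*(-2*d*u^3 - 4*d*u^2 + 30*d*u - u^4 - 2*u^3 + 15*u^2 - 4*(-3*d + u + 3)*(3*d*u^2 + 4*d*u - 15*d + 2*u^3 + 3*u^2 - 15*u)))/(6*d*u + 36*d - u^2 - 6*u)^3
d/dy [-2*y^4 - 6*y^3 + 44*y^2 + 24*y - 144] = -8*y^3 - 18*y^2 + 88*y + 24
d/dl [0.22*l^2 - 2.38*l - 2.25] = 0.44*l - 2.38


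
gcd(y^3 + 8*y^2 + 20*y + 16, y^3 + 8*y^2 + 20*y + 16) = y^3 + 8*y^2 + 20*y + 16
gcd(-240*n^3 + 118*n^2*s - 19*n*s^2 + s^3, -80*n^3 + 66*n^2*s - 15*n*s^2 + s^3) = 40*n^2 - 13*n*s + s^2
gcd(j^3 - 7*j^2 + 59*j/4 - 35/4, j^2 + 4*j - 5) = j - 1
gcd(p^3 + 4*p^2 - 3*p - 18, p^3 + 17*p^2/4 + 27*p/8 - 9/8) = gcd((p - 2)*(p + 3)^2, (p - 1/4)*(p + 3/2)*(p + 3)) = p + 3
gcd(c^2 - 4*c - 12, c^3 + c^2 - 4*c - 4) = c + 2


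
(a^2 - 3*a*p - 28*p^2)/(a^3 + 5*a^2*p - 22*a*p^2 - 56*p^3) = (a^2 - 3*a*p - 28*p^2)/(a^3 + 5*a^2*p - 22*a*p^2 - 56*p^3)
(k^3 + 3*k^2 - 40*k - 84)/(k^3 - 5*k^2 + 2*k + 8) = (k^3 + 3*k^2 - 40*k - 84)/(k^3 - 5*k^2 + 2*k + 8)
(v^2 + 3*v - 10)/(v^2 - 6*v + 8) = (v + 5)/(v - 4)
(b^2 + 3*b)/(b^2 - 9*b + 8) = b*(b + 3)/(b^2 - 9*b + 8)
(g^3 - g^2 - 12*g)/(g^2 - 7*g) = (g^2 - g - 12)/(g - 7)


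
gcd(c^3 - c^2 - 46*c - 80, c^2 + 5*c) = c + 5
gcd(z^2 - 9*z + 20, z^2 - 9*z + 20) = z^2 - 9*z + 20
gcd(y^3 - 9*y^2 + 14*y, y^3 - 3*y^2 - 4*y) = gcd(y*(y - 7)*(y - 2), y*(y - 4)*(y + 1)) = y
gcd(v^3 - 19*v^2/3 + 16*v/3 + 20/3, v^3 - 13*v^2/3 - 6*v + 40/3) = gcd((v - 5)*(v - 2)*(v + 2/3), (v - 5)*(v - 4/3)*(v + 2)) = v - 5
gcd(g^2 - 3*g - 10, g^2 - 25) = g - 5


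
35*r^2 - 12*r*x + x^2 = (-7*r + x)*(-5*r + x)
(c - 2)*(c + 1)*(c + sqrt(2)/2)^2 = c^4 - c^3 + sqrt(2)*c^3 - 3*c^2/2 - sqrt(2)*c^2 - 2*sqrt(2)*c - c/2 - 1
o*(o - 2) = o^2 - 2*o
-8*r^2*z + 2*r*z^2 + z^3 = z*(-2*r + z)*(4*r + z)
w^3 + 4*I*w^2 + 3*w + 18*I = (w - 2*I)*(w + 3*I)^2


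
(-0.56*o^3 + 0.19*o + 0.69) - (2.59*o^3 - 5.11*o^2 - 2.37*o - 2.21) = -3.15*o^3 + 5.11*o^2 + 2.56*o + 2.9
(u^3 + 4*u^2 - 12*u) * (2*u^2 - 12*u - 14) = 2*u^5 - 4*u^4 - 86*u^3 + 88*u^2 + 168*u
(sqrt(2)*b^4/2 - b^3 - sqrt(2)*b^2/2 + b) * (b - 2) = sqrt(2)*b^5/2 - sqrt(2)*b^4 - b^4 - sqrt(2)*b^3/2 + 2*b^3 + b^2 + sqrt(2)*b^2 - 2*b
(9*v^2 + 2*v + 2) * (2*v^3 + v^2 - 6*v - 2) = 18*v^5 + 13*v^4 - 48*v^3 - 28*v^2 - 16*v - 4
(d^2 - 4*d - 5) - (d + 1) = d^2 - 5*d - 6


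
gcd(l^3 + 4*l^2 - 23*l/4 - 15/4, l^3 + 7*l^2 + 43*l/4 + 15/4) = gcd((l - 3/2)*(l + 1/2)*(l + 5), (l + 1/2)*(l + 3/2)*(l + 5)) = l^2 + 11*l/2 + 5/2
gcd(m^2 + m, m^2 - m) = m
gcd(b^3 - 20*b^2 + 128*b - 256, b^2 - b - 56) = b - 8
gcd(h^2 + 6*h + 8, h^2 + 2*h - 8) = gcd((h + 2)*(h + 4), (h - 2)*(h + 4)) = h + 4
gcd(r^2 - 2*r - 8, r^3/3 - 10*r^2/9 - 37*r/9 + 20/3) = 1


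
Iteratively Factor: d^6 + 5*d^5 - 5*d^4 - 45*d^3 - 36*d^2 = (d + 4)*(d^5 + d^4 - 9*d^3 - 9*d^2) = d*(d + 4)*(d^4 + d^3 - 9*d^2 - 9*d) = d^2*(d + 4)*(d^3 + d^2 - 9*d - 9) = d^2*(d + 1)*(d + 4)*(d^2 - 9) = d^2*(d + 1)*(d + 3)*(d + 4)*(d - 3)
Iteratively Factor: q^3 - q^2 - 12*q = (q - 4)*(q^2 + 3*q) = (q - 4)*(q + 3)*(q)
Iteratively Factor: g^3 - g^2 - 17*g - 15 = (g - 5)*(g^2 + 4*g + 3) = (g - 5)*(g + 3)*(g + 1)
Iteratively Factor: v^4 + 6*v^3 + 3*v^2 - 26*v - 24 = (v + 3)*(v^3 + 3*v^2 - 6*v - 8) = (v - 2)*(v + 3)*(v^2 + 5*v + 4) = (v - 2)*(v + 1)*(v + 3)*(v + 4)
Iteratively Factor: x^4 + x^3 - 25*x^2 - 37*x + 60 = (x - 1)*(x^3 + 2*x^2 - 23*x - 60) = (x - 1)*(x + 3)*(x^2 - x - 20) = (x - 1)*(x + 3)*(x + 4)*(x - 5)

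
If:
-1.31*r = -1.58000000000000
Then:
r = 1.21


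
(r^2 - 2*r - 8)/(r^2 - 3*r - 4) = (r + 2)/(r + 1)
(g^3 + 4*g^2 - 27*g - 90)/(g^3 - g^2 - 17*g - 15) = (g + 6)/(g + 1)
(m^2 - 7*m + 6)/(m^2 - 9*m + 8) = (m - 6)/(m - 8)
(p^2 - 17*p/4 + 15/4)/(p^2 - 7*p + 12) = (p - 5/4)/(p - 4)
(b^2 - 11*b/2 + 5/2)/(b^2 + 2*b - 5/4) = 2*(b - 5)/(2*b + 5)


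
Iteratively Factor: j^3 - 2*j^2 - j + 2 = (j + 1)*(j^2 - 3*j + 2) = (j - 2)*(j + 1)*(j - 1)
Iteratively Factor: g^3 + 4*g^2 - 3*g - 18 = (g + 3)*(g^2 + g - 6) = (g + 3)^2*(g - 2)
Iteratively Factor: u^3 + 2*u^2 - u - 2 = (u + 2)*(u^2 - 1) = (u + 1)*(u + 2)*(u - 1)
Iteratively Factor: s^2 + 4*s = (s)*(s + 4)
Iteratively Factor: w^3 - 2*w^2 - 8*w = (w)*(w^2 - 2*w - 8) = w*(w + 2)*(w - 4)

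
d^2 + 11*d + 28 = (d + 4)*(d + 7)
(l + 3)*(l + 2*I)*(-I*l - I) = -I*l^3 + 2*l^2 - 4*I*l^2 + 8*l - 3*I*l + 6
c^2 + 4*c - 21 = (c - 3)*(c + 7)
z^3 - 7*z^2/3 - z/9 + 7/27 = (z - 7/3)*(z - 1/3)*(z + 1/3)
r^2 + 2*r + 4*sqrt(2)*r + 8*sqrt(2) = (r + 2)*(r + 4*sqrt(2))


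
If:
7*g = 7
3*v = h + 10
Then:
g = 1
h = 3*v - 10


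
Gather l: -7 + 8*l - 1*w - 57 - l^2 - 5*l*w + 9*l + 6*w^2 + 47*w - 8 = -l^2 + l*(17 - 5*w) + 6*w^2 + 46*w - 72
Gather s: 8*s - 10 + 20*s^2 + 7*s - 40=20*s^2 + 15*s - 50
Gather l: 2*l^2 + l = 2*l^2 + l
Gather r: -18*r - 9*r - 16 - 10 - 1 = -27*r - 27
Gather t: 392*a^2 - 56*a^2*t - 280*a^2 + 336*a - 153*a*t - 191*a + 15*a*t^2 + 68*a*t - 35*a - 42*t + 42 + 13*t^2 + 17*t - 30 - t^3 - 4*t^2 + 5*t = 112*a^2 + 110*a - t^3 + t^2*(15*a + 9) + t*(-56*a^2 - 85*a - 20) + 12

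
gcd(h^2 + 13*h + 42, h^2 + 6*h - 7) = h + 7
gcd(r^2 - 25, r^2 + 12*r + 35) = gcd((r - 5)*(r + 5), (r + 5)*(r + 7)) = r + 5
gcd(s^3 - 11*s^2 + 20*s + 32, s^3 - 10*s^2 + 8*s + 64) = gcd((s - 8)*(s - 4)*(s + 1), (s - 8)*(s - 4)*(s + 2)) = s^2 - 12*s + 32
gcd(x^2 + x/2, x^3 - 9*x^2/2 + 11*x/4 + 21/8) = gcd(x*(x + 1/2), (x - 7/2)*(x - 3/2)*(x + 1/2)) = x + 1/2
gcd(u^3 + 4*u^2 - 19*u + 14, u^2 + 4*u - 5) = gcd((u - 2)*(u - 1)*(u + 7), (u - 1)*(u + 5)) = u - 1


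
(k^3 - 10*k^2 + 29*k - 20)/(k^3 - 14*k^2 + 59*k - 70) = (k^2 - 5*k + 4)/(k^2 - 9*k + 14)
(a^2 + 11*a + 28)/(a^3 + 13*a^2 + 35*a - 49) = (a + 4)/(a^2 + 6*a - 7)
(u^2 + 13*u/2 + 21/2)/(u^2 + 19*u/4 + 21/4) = 2*(2*u + 7)/(4*u + 7)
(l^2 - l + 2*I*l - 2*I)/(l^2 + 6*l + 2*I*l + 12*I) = (l - 1)/(l + 6)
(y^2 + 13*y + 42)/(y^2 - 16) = (y^2 + 13*y + 42)/(y^2 - 16)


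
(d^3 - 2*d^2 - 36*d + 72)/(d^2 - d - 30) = (d^2 + 4*d - 12)/(d + 5)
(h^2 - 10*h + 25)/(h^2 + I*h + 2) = (h^2 - 10*h + 25)/(h^2 + I*h + 2)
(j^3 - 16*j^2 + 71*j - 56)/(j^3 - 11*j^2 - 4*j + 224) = (j - 1)/(j + 4)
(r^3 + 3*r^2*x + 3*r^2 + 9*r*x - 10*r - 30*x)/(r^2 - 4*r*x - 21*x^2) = (-r^2 - 3*r + 10)/(-r + 7*x)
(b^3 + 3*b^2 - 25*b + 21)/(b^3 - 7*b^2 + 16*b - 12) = (b^2 + 6*b - 7)/(b^2 - 4*b + 4)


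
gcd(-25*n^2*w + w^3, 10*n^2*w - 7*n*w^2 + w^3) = -5*n*w + w^2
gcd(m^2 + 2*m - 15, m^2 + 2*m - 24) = 1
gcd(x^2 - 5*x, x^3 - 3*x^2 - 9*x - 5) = x - 5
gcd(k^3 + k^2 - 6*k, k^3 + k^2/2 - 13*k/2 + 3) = k^2 + k - 6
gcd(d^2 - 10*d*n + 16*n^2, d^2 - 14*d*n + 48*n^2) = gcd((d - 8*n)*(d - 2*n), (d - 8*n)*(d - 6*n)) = d - 8*n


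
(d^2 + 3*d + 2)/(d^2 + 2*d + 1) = (d + 2)/(d + 1)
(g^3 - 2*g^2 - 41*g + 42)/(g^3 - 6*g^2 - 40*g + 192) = (g^2 - 8*g + 7)/(g^2 - 12*g + 32)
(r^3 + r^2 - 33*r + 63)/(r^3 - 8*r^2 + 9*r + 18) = (r^2 + 4*r - 21)/(r^2 - 5*r - 6)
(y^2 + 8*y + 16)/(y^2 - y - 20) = (y + 4)/(y - 5)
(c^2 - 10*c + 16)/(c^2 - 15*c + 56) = (c - 2)/(c - 7)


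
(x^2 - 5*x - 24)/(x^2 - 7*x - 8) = (x + 3)/(x + 1)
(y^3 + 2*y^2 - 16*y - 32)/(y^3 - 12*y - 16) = (y + 4)/(y + 2)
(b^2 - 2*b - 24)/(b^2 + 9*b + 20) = (b - 6)/(b + 5)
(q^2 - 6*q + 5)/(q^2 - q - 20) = (q - 1)/(q + 4)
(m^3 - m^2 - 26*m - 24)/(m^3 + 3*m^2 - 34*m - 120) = (m + 1)/(m + 5)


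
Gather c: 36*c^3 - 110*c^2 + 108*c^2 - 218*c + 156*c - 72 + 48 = 36*c^3 - 2*c^2 - 62*c - 24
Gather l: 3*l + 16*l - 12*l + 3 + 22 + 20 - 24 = 7*l + 21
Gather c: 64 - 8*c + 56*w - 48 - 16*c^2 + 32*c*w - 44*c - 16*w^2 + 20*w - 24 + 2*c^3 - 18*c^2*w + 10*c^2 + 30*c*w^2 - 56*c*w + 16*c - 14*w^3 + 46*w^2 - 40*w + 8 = 2*c^3 + c^2*(-18*w - 6) + c*(30*w^2 - 24*w - 36) - 14*w^3 + 30*w^2 + 36*w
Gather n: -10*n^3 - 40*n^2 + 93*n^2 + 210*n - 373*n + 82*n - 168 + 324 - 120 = -10*n^3 + 53*n^2 - 81*n + 36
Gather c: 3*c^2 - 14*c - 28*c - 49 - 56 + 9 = 3*c^2 - 42*c - 96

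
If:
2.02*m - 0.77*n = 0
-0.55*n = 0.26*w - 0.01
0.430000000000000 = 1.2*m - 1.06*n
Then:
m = -0.27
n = -0.71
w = 1.55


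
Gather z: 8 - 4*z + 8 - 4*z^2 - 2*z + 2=-4*z^2 - 6*z + 18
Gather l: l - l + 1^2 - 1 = 0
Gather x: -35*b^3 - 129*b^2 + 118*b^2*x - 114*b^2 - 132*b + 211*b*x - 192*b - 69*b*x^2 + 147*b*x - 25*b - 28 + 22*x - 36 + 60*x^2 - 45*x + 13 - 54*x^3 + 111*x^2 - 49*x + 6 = -35*b^3 - 243*b^2 - 349*b - 54*x^3 + x^2*(171 - 69*b) + x*(118*b^2 + 358*b - 72) - 45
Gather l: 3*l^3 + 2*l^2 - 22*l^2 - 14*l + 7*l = 3*l^3 - 20*l^2 - 7*l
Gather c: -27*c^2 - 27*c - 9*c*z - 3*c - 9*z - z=-27*c^2 + c*(-9*z - 30) - 10*z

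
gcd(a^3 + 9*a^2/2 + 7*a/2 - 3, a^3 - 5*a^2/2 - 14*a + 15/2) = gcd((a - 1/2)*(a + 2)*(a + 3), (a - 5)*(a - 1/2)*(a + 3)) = a^2 + 5*a/2 - 3/2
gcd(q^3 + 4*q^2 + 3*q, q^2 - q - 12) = q + 3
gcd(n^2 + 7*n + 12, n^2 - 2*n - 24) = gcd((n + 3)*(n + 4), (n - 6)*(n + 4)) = n + 4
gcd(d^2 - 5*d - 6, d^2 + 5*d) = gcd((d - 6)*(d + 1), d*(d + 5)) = 1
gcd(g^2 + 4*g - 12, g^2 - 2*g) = g - 2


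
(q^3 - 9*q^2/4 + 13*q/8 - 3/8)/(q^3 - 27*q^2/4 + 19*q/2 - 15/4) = (q - 1/2)/(q - 5)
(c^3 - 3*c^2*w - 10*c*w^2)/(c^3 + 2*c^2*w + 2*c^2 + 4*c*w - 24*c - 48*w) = c*(c - 5*w)/(c^2 + 2*c - 24)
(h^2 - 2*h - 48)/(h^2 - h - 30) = (-h^2 + 2*h + 48)/(-h^2 + h + 30)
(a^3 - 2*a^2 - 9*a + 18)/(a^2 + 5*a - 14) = (a^2 - 9)/(a + 7)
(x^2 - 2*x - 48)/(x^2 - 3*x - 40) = (x + 6)/(x + 5)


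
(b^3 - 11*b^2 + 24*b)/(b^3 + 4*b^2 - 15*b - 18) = b*(b - 8)/(b^2 + 7*b + 6)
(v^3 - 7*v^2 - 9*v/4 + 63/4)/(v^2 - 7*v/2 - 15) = (-4*v^3 + 28*v^2 + 9*v - 63)/(2*(-2*v^2 + 7*v + 30))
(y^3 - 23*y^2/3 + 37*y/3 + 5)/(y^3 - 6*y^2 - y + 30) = (y + 1/3)/(y + 2)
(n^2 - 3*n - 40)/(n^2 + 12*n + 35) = (n - 8)/(n + 7)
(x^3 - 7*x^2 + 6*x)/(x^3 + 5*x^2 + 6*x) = (x^2 - 7*x + 6)/(x^2 + 5*x + 6)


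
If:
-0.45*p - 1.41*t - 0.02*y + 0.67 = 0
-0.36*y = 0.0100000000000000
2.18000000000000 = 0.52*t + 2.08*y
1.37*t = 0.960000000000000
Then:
No Solution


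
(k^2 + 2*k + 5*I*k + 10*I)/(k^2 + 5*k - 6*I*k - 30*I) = (k^2 + k*(2 + 5*I) + 10*I)/(k^2 + k*(5 - 6*I) - 30*I)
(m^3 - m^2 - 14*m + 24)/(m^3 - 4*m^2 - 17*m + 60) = (m - 2)/(m - 5)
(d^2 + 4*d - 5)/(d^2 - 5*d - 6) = (-d^2 - 4*d + 5)/(-d^2 + 5*d + 6)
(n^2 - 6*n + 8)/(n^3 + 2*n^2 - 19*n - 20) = (n - 2)/(n^2 + 6*n + 5)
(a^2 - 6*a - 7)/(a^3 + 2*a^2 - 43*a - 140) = (a + 1)/(a^2 + 9*a + 20)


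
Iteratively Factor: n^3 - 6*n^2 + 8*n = (n)*(n^2 - 6*n + 8) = n*(n - 4)*(n - 2)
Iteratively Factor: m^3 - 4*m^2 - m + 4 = (m - 4)*(m^2 - 1) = (m - 4)*(m + 1)*(m - 1)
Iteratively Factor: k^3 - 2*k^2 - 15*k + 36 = (k + 4)*(k^2 - 6*k + 9) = (k - 3)*(k + 4)*(k - 3)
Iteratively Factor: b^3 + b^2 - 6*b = (b - 2)*(b^2 + 3*b) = b*(b - 2)*(b + 3)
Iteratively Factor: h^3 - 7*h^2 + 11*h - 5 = (h - 1)*(h^2 - 6*h + 5) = (h - 5)*(h - 1)*(h - 1)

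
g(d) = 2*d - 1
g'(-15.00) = 2.00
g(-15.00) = -31.00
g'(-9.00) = 2.00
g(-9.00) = -19.00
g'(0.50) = 2.00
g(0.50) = 0.00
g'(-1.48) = 2.00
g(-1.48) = -3.96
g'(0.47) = 2.00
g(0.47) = -0.06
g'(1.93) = 2.00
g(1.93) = 2.86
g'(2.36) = 2.00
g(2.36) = 3.72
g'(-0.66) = 2.00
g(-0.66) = -2.32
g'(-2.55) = 2.00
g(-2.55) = -6.10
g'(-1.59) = 2.00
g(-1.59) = -4.18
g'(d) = 2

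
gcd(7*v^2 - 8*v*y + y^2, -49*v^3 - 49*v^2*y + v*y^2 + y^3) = -7*v + y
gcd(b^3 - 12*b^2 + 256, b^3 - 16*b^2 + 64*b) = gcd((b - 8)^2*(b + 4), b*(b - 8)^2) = b^2 - 16*b + 64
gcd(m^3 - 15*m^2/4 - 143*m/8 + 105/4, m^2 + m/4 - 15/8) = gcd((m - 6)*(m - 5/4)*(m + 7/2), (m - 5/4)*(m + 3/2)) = m - 5/4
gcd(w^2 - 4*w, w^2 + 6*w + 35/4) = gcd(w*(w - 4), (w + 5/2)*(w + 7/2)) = 1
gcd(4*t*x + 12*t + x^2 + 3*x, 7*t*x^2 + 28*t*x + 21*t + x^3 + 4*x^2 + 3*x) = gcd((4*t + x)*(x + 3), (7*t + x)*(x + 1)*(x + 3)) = x + 3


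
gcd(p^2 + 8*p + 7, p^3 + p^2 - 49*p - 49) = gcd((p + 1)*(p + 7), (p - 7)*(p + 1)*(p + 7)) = p^2 + 8*p + 7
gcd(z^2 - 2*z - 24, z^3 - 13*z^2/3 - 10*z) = z - 6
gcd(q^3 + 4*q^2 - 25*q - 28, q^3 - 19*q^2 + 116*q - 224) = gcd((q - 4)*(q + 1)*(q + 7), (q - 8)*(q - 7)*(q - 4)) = q - 4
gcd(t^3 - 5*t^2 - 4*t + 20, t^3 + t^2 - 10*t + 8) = t - 2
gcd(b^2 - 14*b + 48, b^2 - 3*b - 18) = b - 6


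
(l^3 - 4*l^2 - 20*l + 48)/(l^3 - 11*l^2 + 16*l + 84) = (l^2 + 2*l - 8)/(l^2 - 5*l - 14)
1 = 1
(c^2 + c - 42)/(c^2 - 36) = (c + 7)/(c + 6)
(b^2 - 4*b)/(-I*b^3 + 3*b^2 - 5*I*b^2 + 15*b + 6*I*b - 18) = I*b*(b - 4)/(b^3 + b^2*(5 + 3*I) + 3*b*(-2 + 5*I) - 18*I)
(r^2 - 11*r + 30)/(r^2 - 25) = (r - 6)/(r + 5)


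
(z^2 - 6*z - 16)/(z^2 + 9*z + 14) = (z - 8)/(z + 7)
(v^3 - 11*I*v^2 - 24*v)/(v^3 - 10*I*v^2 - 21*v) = (v - 8*I)/(v - 7*I)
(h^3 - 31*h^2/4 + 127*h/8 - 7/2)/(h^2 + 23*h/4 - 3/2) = (h^2 - 15*h/2 + 14)/(h + 6)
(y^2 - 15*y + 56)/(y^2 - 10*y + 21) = (y - 8)/(y - 3)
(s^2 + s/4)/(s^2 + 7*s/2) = (4*s + 1)/(2*(2*s + 7))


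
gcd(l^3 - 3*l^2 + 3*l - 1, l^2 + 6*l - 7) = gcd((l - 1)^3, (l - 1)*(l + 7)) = l - 1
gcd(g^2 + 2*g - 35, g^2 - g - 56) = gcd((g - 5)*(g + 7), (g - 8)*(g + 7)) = g + 7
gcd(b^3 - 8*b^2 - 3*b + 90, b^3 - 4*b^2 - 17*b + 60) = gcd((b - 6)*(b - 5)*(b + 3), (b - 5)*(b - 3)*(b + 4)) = b - 5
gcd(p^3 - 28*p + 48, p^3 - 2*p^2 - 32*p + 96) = p^2 + 2*p - 24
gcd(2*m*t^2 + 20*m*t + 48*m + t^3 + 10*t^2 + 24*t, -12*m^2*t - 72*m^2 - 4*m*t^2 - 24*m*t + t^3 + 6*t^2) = 2*m*t + 12*m + t^2 + 6*t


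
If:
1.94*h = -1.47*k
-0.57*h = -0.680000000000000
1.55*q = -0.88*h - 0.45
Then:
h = 1.19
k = -1.57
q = -0.97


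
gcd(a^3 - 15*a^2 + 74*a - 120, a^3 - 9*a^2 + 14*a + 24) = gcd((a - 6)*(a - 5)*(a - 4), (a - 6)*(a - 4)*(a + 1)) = a^2 - 10*a + 24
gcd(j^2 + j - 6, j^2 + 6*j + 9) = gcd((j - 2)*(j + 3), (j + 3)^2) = j + 3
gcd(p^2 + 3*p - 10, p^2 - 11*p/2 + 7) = p - 2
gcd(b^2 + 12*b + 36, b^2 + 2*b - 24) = b + 6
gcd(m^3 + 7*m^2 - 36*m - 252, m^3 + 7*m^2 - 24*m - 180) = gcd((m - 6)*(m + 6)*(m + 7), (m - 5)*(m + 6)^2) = m + 6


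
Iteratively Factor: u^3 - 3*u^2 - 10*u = (u + 2)*(u^2 - 5*u) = u*(u + 2)*(u - 5)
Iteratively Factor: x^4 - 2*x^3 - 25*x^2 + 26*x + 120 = (x - 3)*(x^3 + x^2 - 22*x - 40) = (x - 3)*(x + 2)*(x^2 - x - 20) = (x - 3)*(x + 2)*(x + 4)*(x - 5)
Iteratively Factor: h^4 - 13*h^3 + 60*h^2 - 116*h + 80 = (h - 2)*(h^3 - 11*h^2 + 38*h - 40) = (h - 5)*(h - 2)*(h^2 - 6*h + 8) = (h - 5)*(h - 4)*(h - 2)*(h - 2)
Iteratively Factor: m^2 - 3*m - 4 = (m + 1)*(m - 4)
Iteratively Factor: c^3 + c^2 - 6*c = (c)*(c^2 + c - 6) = c*(c + 3)*(c - 2)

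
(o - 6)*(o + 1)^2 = o^3 - 4*o^2 - 11*o - 6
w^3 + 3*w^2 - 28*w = w*(w - 4)*(w + 7)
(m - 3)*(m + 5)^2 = m^3 + 7*m^2 - 5*m - 75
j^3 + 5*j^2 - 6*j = j*(j - 1)*(j + 6)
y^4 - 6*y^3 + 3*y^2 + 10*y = y*(y - 5)*(y - 2)*(y + 1)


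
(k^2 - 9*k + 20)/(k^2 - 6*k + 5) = (k - 4)/(k - 1)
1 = 1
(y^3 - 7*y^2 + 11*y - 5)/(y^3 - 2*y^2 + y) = (y - 5)/y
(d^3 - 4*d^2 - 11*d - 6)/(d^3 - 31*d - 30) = (d + 1)/(d + 5)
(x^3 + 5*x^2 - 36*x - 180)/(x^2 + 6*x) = x - 1 - 30/x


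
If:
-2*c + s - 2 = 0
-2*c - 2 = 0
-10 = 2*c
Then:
No Solution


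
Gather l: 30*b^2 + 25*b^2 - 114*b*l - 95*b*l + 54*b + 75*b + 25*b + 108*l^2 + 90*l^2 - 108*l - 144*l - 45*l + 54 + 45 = 55*b^2 + 154*b + 198*l^2 + l*(-209*b - 297) + 99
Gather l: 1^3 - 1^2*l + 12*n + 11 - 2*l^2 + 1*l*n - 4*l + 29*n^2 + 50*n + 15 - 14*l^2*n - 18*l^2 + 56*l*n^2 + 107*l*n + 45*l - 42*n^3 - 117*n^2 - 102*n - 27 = l^2*(-14*n - 20) + l*(56*n^2 + 108*n + 40) - 42*n^3 - 88*n^2 - 40*n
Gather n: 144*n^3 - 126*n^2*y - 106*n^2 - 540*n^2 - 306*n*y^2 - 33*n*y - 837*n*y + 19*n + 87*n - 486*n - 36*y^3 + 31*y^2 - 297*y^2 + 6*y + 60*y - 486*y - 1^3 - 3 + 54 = 144*n^3 + n^2*(-126*y - 646) + n*(-306*y^2 - 870*y - 380) - 36*y^3 - 266*y^2 - 420*y + 50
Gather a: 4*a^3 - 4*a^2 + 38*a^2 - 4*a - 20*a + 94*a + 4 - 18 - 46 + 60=4*a^3 + 34*a^2 + 70*a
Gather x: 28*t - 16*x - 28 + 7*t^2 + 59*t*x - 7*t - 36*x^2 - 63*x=7*t^2 + 21*t - 36*x^2 + x*(59*t - 79) - 28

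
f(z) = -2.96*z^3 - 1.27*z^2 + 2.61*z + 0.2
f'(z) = -8.88*z^2 - 2.54*z + 2.61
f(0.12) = 0.49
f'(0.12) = 2.18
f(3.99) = -197.63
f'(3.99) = -148.90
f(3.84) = -176.11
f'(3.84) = -138.08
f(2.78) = -65.95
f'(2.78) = -73.08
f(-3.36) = 89.37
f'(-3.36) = -89.11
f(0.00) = 0.20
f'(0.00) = 2.61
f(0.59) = 0.69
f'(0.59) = -1.98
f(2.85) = -71.20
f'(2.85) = -76.76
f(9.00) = -2237.02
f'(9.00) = -739.53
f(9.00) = -2237.02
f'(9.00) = -739.53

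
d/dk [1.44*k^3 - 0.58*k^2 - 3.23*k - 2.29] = 4.32*k^2 - 1.16*k - 3.23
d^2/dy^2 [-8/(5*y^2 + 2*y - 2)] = 16*(25*y^2 + 10*y - 4*(5*y + 1)^2 - 10)/(5*y^2 + 2*y - 2)^3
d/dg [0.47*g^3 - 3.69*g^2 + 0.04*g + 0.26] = 1.41*g^2 - 7.38*g + 0.04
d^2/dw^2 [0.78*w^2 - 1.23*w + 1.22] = 1.56000000000000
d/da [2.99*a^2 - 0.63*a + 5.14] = 5.98*a - 0.63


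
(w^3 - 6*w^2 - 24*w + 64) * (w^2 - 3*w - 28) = w^5 - 9*w^4 - 34*w^3 + 304*w^2 + 480*w - 1792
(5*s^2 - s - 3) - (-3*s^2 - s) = 8*s^2 - 3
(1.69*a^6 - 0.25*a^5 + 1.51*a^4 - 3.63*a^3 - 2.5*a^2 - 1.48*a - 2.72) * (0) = 0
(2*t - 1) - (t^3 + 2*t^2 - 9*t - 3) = -t^3 - 2*t^2 + 11*t + 2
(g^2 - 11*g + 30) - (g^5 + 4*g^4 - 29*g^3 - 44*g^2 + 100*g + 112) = -g^5 - 4*g^4 + 29*g^3 + 45*g^2 - 111*g - 82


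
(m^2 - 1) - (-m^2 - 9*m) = 2*m^2 + 9*m - 1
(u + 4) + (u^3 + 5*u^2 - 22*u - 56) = u^3 + 5*u^2 - 21*u - 52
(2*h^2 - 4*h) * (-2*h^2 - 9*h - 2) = -4*h^4 - 10*h^3 + 32*h^2 + 8*h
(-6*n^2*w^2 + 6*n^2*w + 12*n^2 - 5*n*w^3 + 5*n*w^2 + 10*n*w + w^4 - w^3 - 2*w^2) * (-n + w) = 6*n^3*w^2 - 6*n^3*w - 12*n^3 - n^2*w^3 + n^2*w^2 + 2*n^2*w - 6*n*w^4 + 6*n*w^3 + 12*n*w^2 + w^5 - w^4 - 2*w^3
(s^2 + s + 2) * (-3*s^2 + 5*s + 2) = -3*s^4 + 2*s^3 + s^2 + 12*s + 4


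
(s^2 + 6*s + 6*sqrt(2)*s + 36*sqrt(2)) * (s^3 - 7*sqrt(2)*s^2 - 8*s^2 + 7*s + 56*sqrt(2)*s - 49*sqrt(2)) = s^5 - 2*s^4 - sqrt(2)*s^4 - 125*s^3 + 2*sqrt(2)*s^3 + 41*sqrt(2)*s^2 + 210*s^2 - 42*sqrt(2)*s + 3444*s - 3528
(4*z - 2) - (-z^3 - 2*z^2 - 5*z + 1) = z^3 + 2*z^2 + 9*z - 3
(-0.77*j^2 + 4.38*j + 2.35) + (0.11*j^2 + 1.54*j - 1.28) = -0.66*j^2 + 5.92*j + 1.07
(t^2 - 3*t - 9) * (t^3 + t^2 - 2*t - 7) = t^5 - 2*t^4 - 14*t^3 - 10*t^2 + 39*t + 63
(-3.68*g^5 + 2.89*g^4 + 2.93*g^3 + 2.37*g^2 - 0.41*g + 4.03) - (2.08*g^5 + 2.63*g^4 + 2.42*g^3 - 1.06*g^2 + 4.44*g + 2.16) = -5.76*g^5 + 0.26*g^4 + 0.51*g^3 + 3.43*g^2 - 4.85*g + 1.87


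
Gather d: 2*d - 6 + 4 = 2*d - 2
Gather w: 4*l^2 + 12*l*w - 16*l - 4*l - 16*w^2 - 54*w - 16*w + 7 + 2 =4*l^2 - 20*l - 16*w^2 + w*(12*l - 70) + 9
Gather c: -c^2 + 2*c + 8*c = -c^2 + 10*c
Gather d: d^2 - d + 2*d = d^2 + d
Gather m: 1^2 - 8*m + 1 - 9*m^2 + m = -9*m^2 - 7*m + 2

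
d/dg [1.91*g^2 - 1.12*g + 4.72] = 3.82*g - 1.12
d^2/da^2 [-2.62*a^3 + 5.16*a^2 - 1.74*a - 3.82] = 10.32 - 15.72*a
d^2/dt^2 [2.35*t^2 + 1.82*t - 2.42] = 4.70000000000000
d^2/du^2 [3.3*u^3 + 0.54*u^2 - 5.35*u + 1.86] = 19.8*u + 1.08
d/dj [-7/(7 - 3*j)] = -21/(3*j - 7)^2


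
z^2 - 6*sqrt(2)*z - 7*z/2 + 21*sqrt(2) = (z - 7/2)*(z - 6*sqrt(2))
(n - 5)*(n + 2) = n^2 - 3*n - 10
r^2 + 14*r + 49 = (r + 7)^2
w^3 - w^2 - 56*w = w*(w - 8)*(w + 7)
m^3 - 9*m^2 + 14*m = m*(m - 7)*(m - 2)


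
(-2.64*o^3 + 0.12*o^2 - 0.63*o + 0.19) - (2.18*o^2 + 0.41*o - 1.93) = -2.64*o^3 - 2.06*o^2 - 1.04*o + 2.12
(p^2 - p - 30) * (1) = p^2 - p - 30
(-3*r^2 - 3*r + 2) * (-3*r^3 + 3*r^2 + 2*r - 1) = 9*r^5 - 21*r^3 + 3*r^2 + 7*r - 2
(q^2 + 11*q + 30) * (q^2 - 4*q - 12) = q^4 + 7*q^3 - 26*q^2 - 252*q - 360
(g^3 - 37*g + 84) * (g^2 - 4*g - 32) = g^5 - 4*g^4 - 69*g^3 + 232*g^2 + 848*g - 2688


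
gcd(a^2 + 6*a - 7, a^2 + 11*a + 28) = a + 7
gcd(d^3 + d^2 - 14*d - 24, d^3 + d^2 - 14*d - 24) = d^3 + d^2 - 14*d - 24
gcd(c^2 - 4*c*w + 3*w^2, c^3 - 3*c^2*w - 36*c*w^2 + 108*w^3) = -c + 3*w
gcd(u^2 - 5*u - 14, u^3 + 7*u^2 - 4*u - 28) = u + 2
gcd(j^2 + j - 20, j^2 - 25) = j + 5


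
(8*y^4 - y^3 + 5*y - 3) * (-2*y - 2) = -16*y^5 - 14*y^4 + 2*y^3 - 10*y^2 - 4*y + 6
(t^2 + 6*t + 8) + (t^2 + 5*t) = 2*t^2 + 11*t + 8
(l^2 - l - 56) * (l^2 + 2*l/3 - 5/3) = l^4 - l^3/3 - 175*l^2/3 - 107*l/3 + 280/3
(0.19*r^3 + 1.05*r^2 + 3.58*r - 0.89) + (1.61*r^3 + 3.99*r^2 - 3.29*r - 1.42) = 1.8*r^3 + 5.04*r^2 + 0.29*r - 2.31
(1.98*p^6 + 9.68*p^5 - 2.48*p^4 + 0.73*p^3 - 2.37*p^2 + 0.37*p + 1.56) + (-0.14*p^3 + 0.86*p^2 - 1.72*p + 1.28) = 1.98*p^6 + 9.68*p^5 - 2.48*p^4 + 0.59*p^3 - 1.51*p^2 - 1.35*p + 2.84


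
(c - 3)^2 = c^2 - 6*c + 9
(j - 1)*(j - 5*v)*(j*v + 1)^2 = j^4*v^2 - 5*j^3*v^3 - j^3*v^2 + 2*j^3*v + 5*j^2*v^3 - 10*j^2*v^2 - 2*j^2*v + j^2 + 10*j*v^2 - 5*j*v - j + 5*v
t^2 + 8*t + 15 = (t + 3)*(t + 5)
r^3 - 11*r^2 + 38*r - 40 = (r - 5)*(r - 4)*(r - 2)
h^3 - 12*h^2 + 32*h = h*(h - 8)*(h - 4)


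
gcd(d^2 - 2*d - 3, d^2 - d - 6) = d - 3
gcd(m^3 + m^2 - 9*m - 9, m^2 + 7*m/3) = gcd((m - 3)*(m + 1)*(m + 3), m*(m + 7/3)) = 1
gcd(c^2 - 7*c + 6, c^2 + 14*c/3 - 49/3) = 1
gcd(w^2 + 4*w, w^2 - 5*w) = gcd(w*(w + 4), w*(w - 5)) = w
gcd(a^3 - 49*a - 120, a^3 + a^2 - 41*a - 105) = a^2 + 8*a + 15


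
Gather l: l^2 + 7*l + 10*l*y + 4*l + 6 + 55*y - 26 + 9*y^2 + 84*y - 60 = l^2 + l*(10*y + 11) + 9*y^2 + 139*y - 80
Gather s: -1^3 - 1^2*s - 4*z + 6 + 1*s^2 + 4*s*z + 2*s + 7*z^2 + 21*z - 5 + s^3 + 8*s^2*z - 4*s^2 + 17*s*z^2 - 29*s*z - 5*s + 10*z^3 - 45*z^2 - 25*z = s^3 + s^2*(8*z - 3) + s*(17*z^2 - 25*z - 4) + 10*z^3 - 38*z^2 - 8*z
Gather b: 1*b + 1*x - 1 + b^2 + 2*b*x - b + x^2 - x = b^2 + 2*b*x + x^2 - 1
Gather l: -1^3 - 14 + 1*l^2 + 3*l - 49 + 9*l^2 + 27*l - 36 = 10*l^2 + 30*l - 100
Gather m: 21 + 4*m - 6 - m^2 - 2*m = -m^2 + 2*m + 15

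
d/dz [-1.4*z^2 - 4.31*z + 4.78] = -2.8*z - 4.31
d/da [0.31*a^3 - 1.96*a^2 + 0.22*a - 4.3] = 0.93*a^2 - 3.92*a + 0.22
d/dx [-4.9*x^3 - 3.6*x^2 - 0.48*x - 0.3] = -14.7*x^2 - 7.2*x - 0.48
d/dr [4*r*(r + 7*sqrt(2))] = 8*r + 28*sqrt(2)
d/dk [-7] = 0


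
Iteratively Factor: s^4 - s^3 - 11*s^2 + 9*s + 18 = (s - 3)*(s^3 + 2*s^2 - 5*s - 6) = (s - 3)*(s - 2)*(s^2 + 4*s + 3) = (s - 3)*(s - 2)*(s + 1)*(s + 3)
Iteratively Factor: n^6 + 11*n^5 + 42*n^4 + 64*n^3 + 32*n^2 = (n + 1)*(n^5 + 10*n^4 + 32*n^3 + 32*n^2) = n*(n + 1)*(n^4 + 10*n^3 + 32*n^2 + 32*n) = n*(n + 1)*(n + 4)*(n^3 + 6*n^2 + 8*n) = n*(n + 1)*(n + 4)^2*(n^2 + 2*n) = n*(n + 1)*(n + 2)*(n + 4)^2*(n)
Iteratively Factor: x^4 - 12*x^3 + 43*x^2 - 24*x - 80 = (x - 4)*(x^3 - 8*x^2 + 11*x + 20) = (x - 4)*(x + 1)*(x^2 - 9*x + 20) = (x - 4)^2*(x + 1)*(x - 5)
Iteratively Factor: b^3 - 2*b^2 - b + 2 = (b + 1)*(b^2 - 3*b + 2) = (b - 1)*(b + 1)*(b - 2)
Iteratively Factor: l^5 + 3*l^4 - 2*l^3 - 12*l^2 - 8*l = (l + 2)*(l^4 + l^3 - 4*l^2 - 4*l) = (l + 1)*(l + 2)*(l^3 - 4*l) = (l + 1)*(l + 2)^2*(l^2 - 2*l) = (l - 2)*(l + 1)*(l + 2)^2*(l)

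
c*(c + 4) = c^2 + 4*c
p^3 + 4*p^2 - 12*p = p*(p - 2)*(p + 6)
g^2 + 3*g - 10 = (g - 2)*(g + 5)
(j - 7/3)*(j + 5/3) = j^2 - 2*j/3 - 35/9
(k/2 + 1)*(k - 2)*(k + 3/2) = k^3/2 + 3*k^2/4 - 2*k - 3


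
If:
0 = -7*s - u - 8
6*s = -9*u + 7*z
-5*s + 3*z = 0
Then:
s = -108/103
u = -68/103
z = -180/103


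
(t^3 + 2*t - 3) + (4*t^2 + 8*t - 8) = t^3 + 4*t^2 + 10*t - 11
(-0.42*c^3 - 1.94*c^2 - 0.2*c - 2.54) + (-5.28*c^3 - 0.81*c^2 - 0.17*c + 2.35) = -5.7*c^3 - 2.75*c^2 - 0.37*c - 0.19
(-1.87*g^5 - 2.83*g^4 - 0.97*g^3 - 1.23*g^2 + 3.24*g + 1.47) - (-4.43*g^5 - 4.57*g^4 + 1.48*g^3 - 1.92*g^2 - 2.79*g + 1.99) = 2.56*g^5 + 1.74*g^4 - 2.45*g^3 + 0.69*g^2 + 6.03*g - 0.52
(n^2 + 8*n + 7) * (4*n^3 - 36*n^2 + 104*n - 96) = 4*n^5 - 4*n^4 - 156*n^3 + 484*n^2 - 40*n - 672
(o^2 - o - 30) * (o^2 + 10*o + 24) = o^4 + 9*o^3 - 16*o^2 - 324*o - 720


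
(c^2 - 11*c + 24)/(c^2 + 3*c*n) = (c^2 - 11*c + 24)/(c*(c + 3*n))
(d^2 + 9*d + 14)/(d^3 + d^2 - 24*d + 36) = (d^2 + 9*d + 14)/(d^3 + d^2 - 24*d + 36)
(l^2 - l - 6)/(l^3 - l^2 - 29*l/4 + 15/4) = 4*(l + 2)/(4*l^2 + 8*l - 5)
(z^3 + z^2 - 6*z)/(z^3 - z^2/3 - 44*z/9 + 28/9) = 9*z*(z + 3)/(9*z^2 + 15*z - 14)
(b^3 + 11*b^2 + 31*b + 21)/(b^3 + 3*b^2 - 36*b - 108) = (b^2 + 8*b + 7)/(b^2 - 36)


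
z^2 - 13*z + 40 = (z - 8)*(z - 5)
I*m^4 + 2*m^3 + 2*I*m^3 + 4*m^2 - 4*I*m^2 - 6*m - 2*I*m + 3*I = (m + 3)*(m - I)^2*(I*m - I)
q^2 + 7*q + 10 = (q + 2)*(q + 5)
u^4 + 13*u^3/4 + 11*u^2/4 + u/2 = u*(u + 1/4)*(u + 1)*(u + 2)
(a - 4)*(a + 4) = a^2 - 16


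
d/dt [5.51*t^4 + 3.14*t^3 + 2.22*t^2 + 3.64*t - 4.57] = 22.04*t^3 + 9.42*t^2 + 4.44*t + 3.64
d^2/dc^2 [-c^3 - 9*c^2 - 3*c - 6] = -6*c - 18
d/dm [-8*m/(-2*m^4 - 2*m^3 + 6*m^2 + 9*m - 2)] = 16*(-3*m^4 - 2*m^3 + 3*m^2 + 1)/(4*m^8 + 8*m^7 - 20*m^6 - 60*m^5 + 8*m^4 + 116*m^3 + 57*m^2 - 36*m + 4)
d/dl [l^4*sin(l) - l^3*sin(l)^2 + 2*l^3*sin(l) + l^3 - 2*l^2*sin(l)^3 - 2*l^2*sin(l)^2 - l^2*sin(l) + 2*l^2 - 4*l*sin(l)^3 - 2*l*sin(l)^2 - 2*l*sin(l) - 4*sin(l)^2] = l^4*cos(l) + 4*l^3*sin(l) - l^3*sin(2*l) + 2*l^3*cos(l) + 6*l^2*sin(l) - 2*l^2*sin(2*l) - 5*l^2*cos(l)/2 + 3*l^2*cos(2*l)/2 + 3*l^2*cos(3*l)/2 + 3*l^2/2 - 3*l*sin(l) + l*sin(3*l) - 2*sqrt(2)*l*sin(l + pi/4) - 3*l*cos(l) + 3*l*cos(3*l) + 2*sqrt(2)*l*cos(2*l + pi/4) + 2*l - 5*sin(l) - 4*sin(2*l) + sin(3*l) + cos(2*l) - 1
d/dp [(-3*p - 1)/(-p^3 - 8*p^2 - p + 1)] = (3*p^3 + 24*p^2 + 3*p - (3*p + 1)*(3*p^2 + 16*p + 1) - 3)/(p^3 + 8*p^2 + p - 1)^2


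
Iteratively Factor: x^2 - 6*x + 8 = (x - 2)*(x - 4)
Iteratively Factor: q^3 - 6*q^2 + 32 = (q - 4)*(q^2 - 2*q - 8) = (q - 4)*(q + 2)*(q - 4)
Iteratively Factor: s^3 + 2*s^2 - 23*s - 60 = (s + 3)*(s^2 - s - 20) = (s - 5)*(s + 3)*(s + 4)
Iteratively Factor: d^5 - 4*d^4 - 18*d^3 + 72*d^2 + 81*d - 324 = (d - 3)*(d^4 - d^3 - 21*d^2 + 9*d + 108) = (d - 3)*(d + 3)*(d^3 - 4*d^2 - 9*d + 36) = (d - 3)^2*(d + 3)*(d^2 - d - 12) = (d - 4)*(d - 3)^2*(d + 3)*(d + 3)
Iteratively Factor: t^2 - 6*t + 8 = (t - 4)*(t - 2)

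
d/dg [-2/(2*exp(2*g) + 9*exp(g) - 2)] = (8*exp(g) + 18)*exp(g)/(2*exp(2*g) + 9*exp(g) - 2)^2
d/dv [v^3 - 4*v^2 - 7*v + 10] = 3*v^2 - 8*v - 7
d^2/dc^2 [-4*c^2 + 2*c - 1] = -8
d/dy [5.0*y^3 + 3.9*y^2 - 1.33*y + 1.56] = 15.0*y^2 + 7.8*y - 1.33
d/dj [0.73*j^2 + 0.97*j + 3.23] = 1.46*j + 0.97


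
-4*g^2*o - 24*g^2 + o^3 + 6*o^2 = (-2*g + o)*(2*g + o)*(o + 6)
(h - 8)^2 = h^2 - 16*h + 64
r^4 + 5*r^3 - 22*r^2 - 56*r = r*(r - 4)*(r + 2)*(r + 7)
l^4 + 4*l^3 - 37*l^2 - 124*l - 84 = (l - 6)*(l + 1)*(l + 2)*(l + 7)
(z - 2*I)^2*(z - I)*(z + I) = z^4 - 4*I*z^3 - 3*z^2 - 4*I*z - 4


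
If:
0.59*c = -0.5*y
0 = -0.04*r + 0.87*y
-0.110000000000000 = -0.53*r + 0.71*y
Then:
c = -0.01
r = 0.22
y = 0.01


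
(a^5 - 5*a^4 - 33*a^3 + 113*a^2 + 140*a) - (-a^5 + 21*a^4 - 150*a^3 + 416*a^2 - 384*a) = 2*a^5 - 26*a^4 + 117*a^3 - 303*a^2 + 524*a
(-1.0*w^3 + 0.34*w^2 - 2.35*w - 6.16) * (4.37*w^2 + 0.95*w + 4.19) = -4.37*w^5 + 0.5358*w^4 - 14.1365*w^3 - 27.7271*w^2 - 15.6985*w - 25.8104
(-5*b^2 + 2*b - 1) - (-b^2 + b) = -4*b^2 + b - 1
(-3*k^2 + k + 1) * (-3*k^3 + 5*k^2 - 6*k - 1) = 9*k^5 - 18*k^4 + 20*k^3 + 2*k^2 - 7*k - 1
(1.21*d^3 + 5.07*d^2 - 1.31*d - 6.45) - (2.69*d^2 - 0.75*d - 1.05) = 1.21*d^3 + 2.38*d^2 - 0.56*d - 5.4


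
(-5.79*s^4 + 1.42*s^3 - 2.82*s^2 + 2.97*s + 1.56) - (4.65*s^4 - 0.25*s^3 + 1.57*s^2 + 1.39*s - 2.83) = -10.44*s^4 + 1.67*s^3 - 4.39*s^2 + 1.58*s + 4.39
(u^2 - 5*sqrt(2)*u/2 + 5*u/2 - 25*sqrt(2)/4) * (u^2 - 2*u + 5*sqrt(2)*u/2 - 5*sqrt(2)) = u^4 + u^3/2 - 35*u^2/2 - 25*u/4 + 125/2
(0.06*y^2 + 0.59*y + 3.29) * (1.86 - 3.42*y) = -0.2052*y^3 - 1.9062*y^2 - 10.1544*y + 6.1194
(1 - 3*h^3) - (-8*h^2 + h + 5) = -3*h^3 + 8*h^2 - h - 4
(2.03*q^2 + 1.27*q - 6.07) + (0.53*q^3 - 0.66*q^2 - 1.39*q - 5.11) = 0.53*q^3 + 1.37*q^2 - 0.12*q - 11.18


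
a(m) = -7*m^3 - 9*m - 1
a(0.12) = -2.09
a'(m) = -21*m^2 - 9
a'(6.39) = -866.47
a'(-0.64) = -17.60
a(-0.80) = 9.78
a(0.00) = -1.00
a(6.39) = -1884.93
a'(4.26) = -390.10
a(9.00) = -5185.00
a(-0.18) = 0.66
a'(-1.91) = -85.61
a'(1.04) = -31.71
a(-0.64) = 6.60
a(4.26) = -580.50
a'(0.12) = -9.30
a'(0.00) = -9.00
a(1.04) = -18.23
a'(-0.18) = -9.68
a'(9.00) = -1710.00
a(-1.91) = 64.97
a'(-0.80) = -22.44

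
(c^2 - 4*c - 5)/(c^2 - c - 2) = (c - 5)/(c - 2)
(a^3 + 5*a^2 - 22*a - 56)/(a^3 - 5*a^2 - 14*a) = (a^2 + 3*a - 28)/(a*(a - 7))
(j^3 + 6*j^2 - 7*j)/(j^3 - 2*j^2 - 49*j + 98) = j*(j - 1)/(j^2 - 9*j + 14)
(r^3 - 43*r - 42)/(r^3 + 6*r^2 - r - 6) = (r - 7)/(r - 1)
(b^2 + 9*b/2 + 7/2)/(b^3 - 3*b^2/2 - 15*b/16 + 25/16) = 8*(2*b + 7)/(16*b^2 - 40*b + 25)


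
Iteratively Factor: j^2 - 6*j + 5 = (j - 1)*(j - 5)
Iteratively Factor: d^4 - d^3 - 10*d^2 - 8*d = (d)*(d^3 - d^2 - 10*d - 8) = d*(d + 1)*(d^2 - 2*d - 8) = d*(d - 4)*(d + 1)*(d + 2)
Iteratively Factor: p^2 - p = (p)*(p - 1)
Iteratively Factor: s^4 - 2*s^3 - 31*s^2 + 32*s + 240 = (s + 4)*(s^3 - 6*s^2 - 7*s + 60) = (s - 5)*(s + 4)*(s^2 - s - 12) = (s - 5)*(s - 4)*(s + 4)*(s + 3)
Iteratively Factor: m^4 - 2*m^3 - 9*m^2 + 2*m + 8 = (m + 2)*(m^3 - 4*m^2 - m + 4) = (m + 1)*(m + 2)*(m^2 - 5*m + 4) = (m - 4)*(m + 1)*(m + 2)*(m - 1)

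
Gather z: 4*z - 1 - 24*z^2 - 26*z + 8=-24*z^2 - 22*z + 7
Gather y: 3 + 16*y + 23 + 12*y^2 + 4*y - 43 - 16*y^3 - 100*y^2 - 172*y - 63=-16*y^3 - 88*y^2 - 152*y - 80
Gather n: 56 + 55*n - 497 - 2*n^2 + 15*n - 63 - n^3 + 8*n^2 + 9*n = -n^3 + 6*n^2 + 79*n - 504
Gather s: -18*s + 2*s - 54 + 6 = -16*s - 48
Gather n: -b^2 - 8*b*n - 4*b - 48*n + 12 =-b^2 - 4*b + n*(-8*b - 48) + 12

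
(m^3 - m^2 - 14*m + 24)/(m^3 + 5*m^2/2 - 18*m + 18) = 2*(m^2 + m - 12)/(2*m^2 + 9*m - 18)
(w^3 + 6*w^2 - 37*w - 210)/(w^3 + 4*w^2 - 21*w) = (w^2 - w - 30)/(w*(w - 3))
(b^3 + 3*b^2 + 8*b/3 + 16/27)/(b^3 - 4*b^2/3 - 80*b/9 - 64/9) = (b + 1/3)/(b - 4)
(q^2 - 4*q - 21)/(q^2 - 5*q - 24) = (q - 7)/(q - 8)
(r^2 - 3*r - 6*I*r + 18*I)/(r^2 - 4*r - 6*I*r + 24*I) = (r - 3)/(r - 4)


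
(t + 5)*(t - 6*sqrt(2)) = t^2 - 6*sqrt(2)*t + 5*t - 30*sqrt(2)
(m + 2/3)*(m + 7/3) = m^2 + 3*m + 14/9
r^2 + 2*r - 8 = (r - 2)*(r + 4)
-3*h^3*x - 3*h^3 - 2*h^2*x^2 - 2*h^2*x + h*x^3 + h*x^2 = (-3*h + x)*(h + x)*(h*x + h)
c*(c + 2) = c^2 + 2*c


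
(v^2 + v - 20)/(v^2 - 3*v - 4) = (v + 5)/(v + 1)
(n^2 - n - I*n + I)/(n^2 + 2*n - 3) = (n - I)/(n + 3)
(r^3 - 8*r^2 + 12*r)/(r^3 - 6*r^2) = (r - 2)/r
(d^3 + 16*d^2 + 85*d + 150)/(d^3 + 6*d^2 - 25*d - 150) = (d + 5)/(d - 5)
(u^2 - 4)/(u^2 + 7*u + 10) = (u - 2)/(u + 5)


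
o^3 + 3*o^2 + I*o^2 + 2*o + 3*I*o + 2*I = (o + 1)*(o + 2)*(o + I)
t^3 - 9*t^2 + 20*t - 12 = (t - 6)*(t - 2)*(t - 1)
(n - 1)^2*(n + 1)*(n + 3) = n^4 + 2*n^3 - 4*n^2 - 2*n + 3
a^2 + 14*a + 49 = (a + 7)^2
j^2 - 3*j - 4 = (j - 4)*(j + 1)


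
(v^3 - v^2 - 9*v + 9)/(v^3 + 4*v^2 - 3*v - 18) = (v^2 - 4*v + 3)/(v^2 + v - 6)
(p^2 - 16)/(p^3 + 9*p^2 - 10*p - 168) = (p + 4)/(p^2 + 13*p + 42)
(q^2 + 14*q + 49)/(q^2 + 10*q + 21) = (q + 7)/(q + 3)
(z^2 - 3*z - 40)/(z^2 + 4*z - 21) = (z^2 - 3*z - 40)/(z^2 + 4*z - 21)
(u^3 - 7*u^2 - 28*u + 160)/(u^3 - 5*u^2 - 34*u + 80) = (u - 4)/(u - 2)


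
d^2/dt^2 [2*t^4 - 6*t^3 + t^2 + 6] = 24*t^2 - 36*t + 2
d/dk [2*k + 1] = 2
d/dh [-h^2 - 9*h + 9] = -2*h - 9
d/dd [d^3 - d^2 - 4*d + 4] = 3*d^2 - 2*d - 4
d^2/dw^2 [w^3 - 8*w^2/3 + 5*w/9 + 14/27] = 6*w - 16/3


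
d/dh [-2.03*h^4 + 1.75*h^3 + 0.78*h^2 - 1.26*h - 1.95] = -8.12*h^3 + 5.25*h^2 + 1.56*h - 1.26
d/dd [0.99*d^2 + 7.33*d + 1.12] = 1.98*d + 7.33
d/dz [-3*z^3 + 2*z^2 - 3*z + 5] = -9*z^2 + 4*z - 3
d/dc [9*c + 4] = 9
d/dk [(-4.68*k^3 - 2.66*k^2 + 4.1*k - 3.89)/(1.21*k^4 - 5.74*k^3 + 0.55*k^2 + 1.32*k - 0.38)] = (5.6628*k^6 + 6.4372*k^5 - 32.7254*k^4 + 53.5404*k^3 - 67.4168*k^2 + 6.3006*k + 3.5768)/(1.4641*k^8 - 13.8908*k^7 + 34.2786*k^6 - 3.1196*k^5 - 15.7707*k^4 + 5.8144*k^3 + 1.3244*k^2 - 1.0032*k + 0.1444)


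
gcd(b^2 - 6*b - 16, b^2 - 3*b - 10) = b + 2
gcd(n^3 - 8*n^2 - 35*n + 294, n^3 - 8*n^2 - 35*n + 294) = n^3 - 8*n^2 - 35*n + 294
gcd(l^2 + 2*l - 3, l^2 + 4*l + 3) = l + 3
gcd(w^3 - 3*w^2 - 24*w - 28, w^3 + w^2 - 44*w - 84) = w^2 - 5*w - 14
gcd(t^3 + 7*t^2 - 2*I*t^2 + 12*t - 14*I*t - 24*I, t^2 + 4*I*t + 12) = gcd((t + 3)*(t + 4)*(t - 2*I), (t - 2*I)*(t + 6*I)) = t - 2*I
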